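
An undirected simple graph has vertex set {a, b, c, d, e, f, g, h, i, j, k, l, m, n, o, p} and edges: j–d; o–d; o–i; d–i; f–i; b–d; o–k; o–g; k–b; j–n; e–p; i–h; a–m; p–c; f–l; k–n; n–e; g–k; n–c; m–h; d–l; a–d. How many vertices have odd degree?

0

Degrees: a:2, b:2, c:2, d:6, e:2, f:2, g:2, h:2, i:4, j:2, k:4, l:2, m:2, n:4, o:4, p:2
Odd-degree vertices: none.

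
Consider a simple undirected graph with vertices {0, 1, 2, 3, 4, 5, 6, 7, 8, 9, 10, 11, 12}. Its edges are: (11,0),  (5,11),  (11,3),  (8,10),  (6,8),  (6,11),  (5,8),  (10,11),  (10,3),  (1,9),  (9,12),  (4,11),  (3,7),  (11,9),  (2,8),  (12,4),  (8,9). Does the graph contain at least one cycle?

Yes

|V| = 13, |E| = 17, number of components = 1.
Since 17 > 13 - 1, a cycle must exist; for instance 11-9-8-5-11.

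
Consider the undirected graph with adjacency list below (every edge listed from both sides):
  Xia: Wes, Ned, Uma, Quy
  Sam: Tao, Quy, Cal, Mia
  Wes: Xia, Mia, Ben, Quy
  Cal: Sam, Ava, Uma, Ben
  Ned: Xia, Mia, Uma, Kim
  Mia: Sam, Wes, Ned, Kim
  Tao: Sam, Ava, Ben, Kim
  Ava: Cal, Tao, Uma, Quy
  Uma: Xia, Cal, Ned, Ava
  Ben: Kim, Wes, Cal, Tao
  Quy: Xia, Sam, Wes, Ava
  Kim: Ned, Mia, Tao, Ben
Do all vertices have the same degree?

Yes

Degrees: Xia:4, Sam:4, Wes:4, Cal:4, Ned:4, Mia:4, Tao:4, Ava:4, Uma:4, Ben:4, Quy:4, Kim:4
Every vertex has degree 4, so the graph is 4-regular.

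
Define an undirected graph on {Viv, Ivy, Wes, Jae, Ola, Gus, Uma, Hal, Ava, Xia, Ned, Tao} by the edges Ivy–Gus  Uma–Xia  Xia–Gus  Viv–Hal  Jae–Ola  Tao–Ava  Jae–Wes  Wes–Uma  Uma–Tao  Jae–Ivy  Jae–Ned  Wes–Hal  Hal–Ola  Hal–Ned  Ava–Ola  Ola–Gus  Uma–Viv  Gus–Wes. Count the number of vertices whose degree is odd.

0

Degrees: Viv:2, Ivy:2, Wes:4, Jae:4, Ola:4, Gus:4, Uma:4, Hal:4, Ava:2, Xia:2, Ned:2, Tao:2
Odd-degree vertices: none.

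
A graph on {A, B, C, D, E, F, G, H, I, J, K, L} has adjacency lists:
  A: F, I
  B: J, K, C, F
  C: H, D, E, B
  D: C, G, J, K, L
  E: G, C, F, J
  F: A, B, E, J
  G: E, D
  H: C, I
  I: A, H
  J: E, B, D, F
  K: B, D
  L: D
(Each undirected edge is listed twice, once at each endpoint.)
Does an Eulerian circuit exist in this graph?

No

Degrees: A:2, B:4, C:4, D:5, E:4, F:4, G:2, H:2, I:2, J:4, K:2, L:1
D, L have odd degree; an Eulerian circuit needs every degree to be even, so none exists.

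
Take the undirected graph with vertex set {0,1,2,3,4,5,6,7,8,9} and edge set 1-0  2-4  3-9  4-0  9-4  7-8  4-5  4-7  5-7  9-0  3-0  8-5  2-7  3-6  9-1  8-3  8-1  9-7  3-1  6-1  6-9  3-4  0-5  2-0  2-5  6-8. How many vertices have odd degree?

Degrees: 0:6, 1:5, 2:4, 3:6, 4:6, 5:5, 6:4, 7:5, 8:5, 9:6
Odd-degree vertices: 1, 5, 7, 8.

4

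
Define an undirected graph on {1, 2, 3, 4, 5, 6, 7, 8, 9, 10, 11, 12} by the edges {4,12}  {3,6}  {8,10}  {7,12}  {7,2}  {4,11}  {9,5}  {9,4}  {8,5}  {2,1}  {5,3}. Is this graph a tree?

Yes

The graph has 12 vertices and 11 edges.
Connected and |E| = |V| - 1, which characterizes a tree.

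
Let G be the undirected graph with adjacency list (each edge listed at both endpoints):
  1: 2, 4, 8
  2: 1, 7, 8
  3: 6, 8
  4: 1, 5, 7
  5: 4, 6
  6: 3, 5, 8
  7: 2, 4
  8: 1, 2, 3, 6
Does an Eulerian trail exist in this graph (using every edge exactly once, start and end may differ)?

Degrees: 1:3, 2:3, 3:2, 4:3, 5:2, 6:3, 7:2, 8:4
Odd-degree vertices: 1, 2, 4, 6 (4 total).
With 4 odd-degree vertices (more than two), no single trail can use every edge.

No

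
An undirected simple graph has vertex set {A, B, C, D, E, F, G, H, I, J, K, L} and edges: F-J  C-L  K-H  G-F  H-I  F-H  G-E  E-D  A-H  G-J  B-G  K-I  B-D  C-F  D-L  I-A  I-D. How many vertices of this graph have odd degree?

0

Degrees: A:2, B:2, C:2, D:4, E:2, F:4, G:4, H:4, I:4, J:2, K:2, L:2
Odd-degree vertices: none.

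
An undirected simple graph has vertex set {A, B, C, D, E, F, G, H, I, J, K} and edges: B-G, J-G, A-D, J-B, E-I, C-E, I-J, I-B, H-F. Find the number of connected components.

Component: {K}
Component: {A, D}
Component: {F, H}
Component: {B, C, E, G, I, J}

4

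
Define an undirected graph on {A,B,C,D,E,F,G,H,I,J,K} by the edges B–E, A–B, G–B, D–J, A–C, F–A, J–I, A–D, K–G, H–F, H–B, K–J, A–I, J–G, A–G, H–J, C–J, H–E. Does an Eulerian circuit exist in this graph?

Yes

Degrees: A:6, B:4, C:2, D:2, E:2, F:2, G:4, H:4, I:2, J:6, K:2
All degrees are even and the non-isolated vertices are connected — an Eulerian circuit exists.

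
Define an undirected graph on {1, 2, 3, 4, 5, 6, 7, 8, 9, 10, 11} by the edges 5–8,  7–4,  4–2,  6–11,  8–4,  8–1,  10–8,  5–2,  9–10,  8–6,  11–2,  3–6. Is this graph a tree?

No

The graph has 11 vertices and 12 edges.
Connected but with 12 > 10 edges, so it has a cycle and is not a tree.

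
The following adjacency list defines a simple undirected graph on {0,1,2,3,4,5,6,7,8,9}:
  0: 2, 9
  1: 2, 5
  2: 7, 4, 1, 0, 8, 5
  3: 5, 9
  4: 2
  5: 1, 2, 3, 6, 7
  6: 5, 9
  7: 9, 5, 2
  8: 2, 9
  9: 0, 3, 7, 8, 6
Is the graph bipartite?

No

1-2-5-1 is an odd cycle (length 3), and a bipartite graph can contain only even cycles.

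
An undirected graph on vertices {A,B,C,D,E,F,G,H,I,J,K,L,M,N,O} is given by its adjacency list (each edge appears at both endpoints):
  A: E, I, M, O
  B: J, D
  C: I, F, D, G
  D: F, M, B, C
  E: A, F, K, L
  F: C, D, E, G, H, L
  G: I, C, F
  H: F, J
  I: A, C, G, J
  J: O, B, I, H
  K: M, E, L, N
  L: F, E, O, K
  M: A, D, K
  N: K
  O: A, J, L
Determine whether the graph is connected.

Yes

Starting from A and exploring outward reaches every vertex (A, I, E, M, O, J, G, C, L, F, K, D, B, H, N); the graph is connected.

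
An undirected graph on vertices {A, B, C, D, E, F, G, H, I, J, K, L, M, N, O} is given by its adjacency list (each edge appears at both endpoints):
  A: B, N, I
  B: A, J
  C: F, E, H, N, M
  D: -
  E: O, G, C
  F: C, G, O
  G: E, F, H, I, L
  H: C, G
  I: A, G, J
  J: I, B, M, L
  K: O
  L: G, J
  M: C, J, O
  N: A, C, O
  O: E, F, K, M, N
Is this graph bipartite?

A valid 2-coloring puts {B, D, E, F, H, I, K, L, M, N} on one side and {A, C, G, J, O} on the other; every edge crosses between the two sides.

Yes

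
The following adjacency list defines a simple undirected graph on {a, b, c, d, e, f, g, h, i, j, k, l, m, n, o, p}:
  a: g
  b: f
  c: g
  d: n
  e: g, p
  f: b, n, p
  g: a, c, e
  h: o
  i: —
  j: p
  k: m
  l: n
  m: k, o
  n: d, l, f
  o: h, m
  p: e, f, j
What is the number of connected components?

3

Component: {i}
Component: {h, k, m, o}
Component: {a, b, c, d, e, f, g, j, l, n, p}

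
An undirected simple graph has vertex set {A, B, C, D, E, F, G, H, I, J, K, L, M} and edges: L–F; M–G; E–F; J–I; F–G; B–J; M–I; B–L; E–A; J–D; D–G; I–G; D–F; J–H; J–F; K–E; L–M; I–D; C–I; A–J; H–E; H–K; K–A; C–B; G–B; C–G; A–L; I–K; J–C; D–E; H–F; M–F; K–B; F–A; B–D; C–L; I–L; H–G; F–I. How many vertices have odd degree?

Degrees: A:5, B:6, C:5, D:6, E:5, F:9, G:7, H:5, I:8, J:7, K:5, L:6, M:4
Odd-degree vertices: A, C, E, F, G, H, J, K.

8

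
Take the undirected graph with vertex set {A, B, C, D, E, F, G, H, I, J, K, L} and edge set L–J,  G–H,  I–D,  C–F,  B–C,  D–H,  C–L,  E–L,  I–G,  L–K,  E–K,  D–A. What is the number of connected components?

2

Component: {A, D, G, H, I}
Component: {B, C, E, F, J, K, L}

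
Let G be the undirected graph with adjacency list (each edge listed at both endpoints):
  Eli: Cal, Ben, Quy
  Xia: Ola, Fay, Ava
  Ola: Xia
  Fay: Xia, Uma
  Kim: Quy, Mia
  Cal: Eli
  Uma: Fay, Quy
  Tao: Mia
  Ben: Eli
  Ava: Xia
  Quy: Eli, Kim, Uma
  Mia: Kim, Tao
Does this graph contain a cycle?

No

|V| = 12, |E| = 11, number of components = 1.
Since 11 = 12 - 1, the graph is a forest and contains no cycle.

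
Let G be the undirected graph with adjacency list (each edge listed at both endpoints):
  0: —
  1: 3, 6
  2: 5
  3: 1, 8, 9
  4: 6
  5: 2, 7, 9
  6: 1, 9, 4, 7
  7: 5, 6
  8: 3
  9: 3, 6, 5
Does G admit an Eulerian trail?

Degrees: 0:0, 1:2, 2:1, 3:3, 4:1, 5:3, 6:4, 7:2, 8:1, 9:3
Odd-degree vertices: 2, 3, 4, 5, 8, 9 (6 total).
With 6 odd-degree vertices (more than two), no single trail can use every edge.

No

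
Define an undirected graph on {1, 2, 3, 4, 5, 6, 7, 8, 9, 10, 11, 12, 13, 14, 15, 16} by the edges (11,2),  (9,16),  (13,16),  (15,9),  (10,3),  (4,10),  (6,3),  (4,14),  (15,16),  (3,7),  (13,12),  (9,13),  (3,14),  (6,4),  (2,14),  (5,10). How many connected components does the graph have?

Component: {1}
Component: {8}
Component: {9, 12, 13, 15, 16}
Component: {2, 3, 4, 5, 6, 7, 10, 11, 14}

4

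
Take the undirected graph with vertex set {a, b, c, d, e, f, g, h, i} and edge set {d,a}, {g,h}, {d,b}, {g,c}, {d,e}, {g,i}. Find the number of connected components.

3

Component: {f}
Component: {a, b, d, e}
Component: {c, g, h, i}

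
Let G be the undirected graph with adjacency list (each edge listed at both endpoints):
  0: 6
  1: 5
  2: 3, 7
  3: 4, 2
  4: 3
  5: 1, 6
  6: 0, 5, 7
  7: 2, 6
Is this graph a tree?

Yes

The graph has 8 vertices and 7 edges.
Connected and |E| = |V| - 1, which characterizes a tree.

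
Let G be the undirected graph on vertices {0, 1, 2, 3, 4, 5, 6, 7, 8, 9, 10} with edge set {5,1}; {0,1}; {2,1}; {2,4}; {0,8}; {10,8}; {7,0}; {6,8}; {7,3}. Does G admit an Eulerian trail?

Degrees: 0:3, 1:3, 2:2, 3:1, 4:1, 5:1, 6:1, 7:2, 8:3, 9:0, 10:1
Odd-degree vertices: 0, 1, 3, 4, 5, 6, 8, 10 (8 total).
An Eulerian trail requires 0 or 2 odd-degree vertices; here there are 8.

No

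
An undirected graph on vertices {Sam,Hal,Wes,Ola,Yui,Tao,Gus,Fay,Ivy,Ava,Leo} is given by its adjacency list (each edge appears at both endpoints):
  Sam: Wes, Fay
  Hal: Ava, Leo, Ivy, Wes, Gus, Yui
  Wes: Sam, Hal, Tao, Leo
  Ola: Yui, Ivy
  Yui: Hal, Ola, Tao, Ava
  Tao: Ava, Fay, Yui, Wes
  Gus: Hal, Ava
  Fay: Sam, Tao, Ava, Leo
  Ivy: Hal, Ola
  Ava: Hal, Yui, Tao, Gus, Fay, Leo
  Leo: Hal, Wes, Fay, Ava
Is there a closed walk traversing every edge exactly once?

Yes

Degrees: Sam:2, Hal:6, Wes:4, Ola:2, Yui:4, Tao:4, Gus:2, Fay:4, Ivy:2, Ava:6, Leo:4
All degrees are even and the non-isolated vertices are connected — an Eulerian circuit exists.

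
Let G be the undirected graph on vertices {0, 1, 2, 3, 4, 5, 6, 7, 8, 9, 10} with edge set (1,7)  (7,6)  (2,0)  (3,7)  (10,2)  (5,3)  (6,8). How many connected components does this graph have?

Component: {4}
Component: {9}
Component: {0, 2, 10}
Component: {1, 3, 5, 6, 7, 8}

4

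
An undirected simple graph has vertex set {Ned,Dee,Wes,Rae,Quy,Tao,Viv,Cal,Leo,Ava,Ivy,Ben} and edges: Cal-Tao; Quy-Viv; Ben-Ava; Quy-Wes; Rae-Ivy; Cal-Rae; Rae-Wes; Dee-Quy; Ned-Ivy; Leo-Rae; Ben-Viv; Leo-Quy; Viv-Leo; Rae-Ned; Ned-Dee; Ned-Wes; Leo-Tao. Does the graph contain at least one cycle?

The graph has 12 vertices, 17 edges, and 1 connected component.
One cycle is Ned-Rae-Leo-Viv-Quy-Dee-Ned.

Yes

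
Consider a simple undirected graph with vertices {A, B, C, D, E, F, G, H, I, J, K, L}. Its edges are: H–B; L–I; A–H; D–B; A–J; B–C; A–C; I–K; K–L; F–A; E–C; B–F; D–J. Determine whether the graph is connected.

Component: {G}
Component: {I, K, L}
Component: {A, B, C, D, E, F, H, J}
No edge joins these 3 groups, so the graph is disconnected.

No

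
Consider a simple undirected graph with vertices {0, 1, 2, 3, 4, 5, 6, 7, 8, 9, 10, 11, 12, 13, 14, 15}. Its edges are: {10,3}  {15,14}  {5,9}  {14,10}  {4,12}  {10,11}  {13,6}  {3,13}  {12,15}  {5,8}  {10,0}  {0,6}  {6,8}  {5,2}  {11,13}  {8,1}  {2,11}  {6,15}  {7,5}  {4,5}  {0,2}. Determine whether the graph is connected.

Yes

A breadth-first search from 0 visits 0, 6, 2, 10, 13, 8, 15, 11, 5, 3, 14, 1, 12, 7, 9, 4 — all 16 vertices — so the graph is connected.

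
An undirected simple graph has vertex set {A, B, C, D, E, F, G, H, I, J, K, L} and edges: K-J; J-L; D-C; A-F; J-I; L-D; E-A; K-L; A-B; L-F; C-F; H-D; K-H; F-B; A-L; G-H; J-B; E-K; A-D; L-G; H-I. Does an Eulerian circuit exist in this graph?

No

Degrees: A:5, B:3, C:2, D:4, E:2, F:4, G:2, H:4, I:2, J:4, K:4, L:6
Vertices with odd degree: A, B. An Eulerian circuit requires all degrees even.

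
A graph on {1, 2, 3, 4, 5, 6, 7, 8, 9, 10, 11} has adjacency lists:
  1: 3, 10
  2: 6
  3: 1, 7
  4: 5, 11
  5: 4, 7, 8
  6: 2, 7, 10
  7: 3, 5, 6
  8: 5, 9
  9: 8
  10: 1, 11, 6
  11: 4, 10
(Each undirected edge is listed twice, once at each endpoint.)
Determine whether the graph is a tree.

|V| = 11, |E| = 12.
Connected but with 12 > 10 edges, so it has a cycle and is not a tree.

No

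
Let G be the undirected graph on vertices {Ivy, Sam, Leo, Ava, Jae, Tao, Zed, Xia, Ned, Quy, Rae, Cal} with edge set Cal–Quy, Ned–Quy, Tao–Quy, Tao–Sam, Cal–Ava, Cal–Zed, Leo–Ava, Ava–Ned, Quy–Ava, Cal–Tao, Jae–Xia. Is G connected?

No

Component: {Ivy}
Component: {Rae}
Component: {Jae, Xia}
Component: {Sam, Leo, Ava, Tao, Zed, Ned, Quy, Cal}
There are 4 separate components, so the graph is not connected.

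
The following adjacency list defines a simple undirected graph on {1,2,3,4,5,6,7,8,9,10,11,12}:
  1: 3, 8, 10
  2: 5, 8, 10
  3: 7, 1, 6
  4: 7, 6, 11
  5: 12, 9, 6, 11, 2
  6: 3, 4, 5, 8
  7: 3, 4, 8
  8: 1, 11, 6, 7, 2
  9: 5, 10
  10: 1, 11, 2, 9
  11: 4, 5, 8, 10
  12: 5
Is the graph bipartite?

Yes

A valid 2-coloring puts {3, 4, 5, 8, 10} on one side and {1, 2, 6, 7, 9, 11, 12} on the other; every edge crosses between the two sides.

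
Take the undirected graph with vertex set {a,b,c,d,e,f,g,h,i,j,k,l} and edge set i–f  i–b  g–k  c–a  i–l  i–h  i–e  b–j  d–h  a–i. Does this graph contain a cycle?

No

|V| = 12, |E| = 10, number of components = 2.
Since 10 = 12 - 2, the graph is a forest and contains no cycle.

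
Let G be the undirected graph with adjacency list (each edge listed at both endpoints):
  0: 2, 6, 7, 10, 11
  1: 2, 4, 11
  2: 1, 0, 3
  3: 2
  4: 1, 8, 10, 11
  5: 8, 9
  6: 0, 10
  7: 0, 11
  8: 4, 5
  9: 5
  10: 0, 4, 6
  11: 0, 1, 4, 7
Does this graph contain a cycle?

The graph has 12 vertices, 16 edges, and 1 connected component.
Since 16 > 12 - 1, a cycle must exist; for instance 0-11-4-10-6-0.

Yes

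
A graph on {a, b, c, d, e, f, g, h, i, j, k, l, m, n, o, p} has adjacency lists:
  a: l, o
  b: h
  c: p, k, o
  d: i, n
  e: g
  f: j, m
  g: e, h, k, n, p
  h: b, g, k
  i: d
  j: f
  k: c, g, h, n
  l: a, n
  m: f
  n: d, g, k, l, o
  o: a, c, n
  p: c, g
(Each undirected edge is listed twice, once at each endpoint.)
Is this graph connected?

Component: {f, j, m}
Component: {a, b, c, d, e, g, h, i, k, l, n, o, p}
There are 2 separate components, so the graph is not connected.

No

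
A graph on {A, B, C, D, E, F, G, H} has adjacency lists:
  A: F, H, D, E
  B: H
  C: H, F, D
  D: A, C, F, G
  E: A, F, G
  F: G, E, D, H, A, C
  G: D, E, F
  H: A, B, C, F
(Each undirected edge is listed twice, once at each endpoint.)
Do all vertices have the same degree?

Degrees: A:4, B:1, C:3, D:4, E:3, F:6, G:3, H:4
Degrees are not all equal (e.g. deg(B)=1 but deg(F)=6); not regular.

No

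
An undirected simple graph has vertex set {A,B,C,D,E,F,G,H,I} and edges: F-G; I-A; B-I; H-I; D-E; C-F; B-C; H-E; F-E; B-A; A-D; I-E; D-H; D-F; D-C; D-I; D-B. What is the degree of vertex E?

4

Neighbors of E: D, F, H, I.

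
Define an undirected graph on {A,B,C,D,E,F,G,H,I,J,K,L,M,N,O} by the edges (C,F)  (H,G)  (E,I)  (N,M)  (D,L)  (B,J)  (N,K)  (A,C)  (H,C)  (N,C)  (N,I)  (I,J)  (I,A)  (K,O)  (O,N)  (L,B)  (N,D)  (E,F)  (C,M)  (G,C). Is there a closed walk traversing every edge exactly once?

Yes

Degrees: A:2, B:2, C:6, D:2, E:2, F:2, G:2, H:2, I:4, J:2, K:2, L:2, M:2, N:6, O:2
Every vertex has even degree and the edges form a single connected piece, so an Eulerian circuit exists.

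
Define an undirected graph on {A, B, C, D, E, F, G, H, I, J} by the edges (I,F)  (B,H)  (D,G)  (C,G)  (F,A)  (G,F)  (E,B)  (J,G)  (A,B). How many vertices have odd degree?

8

Degrees: A:2, B:3, C:1, D:1, E:1, F:3, G:4, H:1, I:1, J:1
Odd-degree vertices: B, C, D, E, F, H, I, J.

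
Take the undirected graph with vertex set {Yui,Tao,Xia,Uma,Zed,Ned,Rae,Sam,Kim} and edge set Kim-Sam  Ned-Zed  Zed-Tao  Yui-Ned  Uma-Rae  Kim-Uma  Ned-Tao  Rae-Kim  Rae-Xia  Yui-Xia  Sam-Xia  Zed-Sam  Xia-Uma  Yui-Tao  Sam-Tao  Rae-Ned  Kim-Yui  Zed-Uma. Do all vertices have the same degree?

Yes

Degrees: Yui:4, Tao:4, Xia:4, Uma:4, Zed:4, Ned:4, Rae:4, Sam:4, Kim:4
All degrees equal 4; the graph is regular.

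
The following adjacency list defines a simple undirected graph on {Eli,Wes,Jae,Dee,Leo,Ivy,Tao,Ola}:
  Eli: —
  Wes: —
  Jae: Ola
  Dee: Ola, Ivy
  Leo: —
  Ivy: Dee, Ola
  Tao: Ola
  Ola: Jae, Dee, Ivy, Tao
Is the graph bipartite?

Ivy-Dee-Ola-Ivy is an odd cycle (length 3), and a bipartite graph can contain only even cycles.

No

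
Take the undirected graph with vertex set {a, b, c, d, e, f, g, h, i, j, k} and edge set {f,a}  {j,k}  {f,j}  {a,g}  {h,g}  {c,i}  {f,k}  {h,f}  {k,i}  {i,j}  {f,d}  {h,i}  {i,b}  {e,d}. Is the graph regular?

No

Degrees: a:2, b:1, c:1, d:2, e:1, f:5, g:2, h:3, i:5, j:3, k:3
Vertex b has degree 1 while f has degree 5, so the graph is not regular.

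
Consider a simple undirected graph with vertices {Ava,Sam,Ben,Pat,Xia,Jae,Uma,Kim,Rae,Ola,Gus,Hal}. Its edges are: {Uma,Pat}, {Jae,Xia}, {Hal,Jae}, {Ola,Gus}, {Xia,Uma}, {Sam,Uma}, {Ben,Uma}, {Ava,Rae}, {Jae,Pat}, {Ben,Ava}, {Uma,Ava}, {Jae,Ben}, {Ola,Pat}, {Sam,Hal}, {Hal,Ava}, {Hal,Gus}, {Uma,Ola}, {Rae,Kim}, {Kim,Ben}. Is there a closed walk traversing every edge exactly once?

No

Degrees: Ava:4, Sam:2, Ben:4, Pat:3, Xia:2, Jae:4, Uma:6, Kim:2, Rae:2, Ola:3, Gus:2, Hal:4
Vertices with odd degree: Pat, Ola. An Eulerian circuit requires all degrees even.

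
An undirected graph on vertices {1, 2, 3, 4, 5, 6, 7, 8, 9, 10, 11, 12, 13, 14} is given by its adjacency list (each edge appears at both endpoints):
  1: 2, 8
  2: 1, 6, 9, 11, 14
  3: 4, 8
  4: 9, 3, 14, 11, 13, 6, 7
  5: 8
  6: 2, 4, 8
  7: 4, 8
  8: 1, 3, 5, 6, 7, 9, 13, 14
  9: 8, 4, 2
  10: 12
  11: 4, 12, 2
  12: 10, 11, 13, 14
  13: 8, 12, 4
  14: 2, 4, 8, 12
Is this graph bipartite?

Color {2, 4, 8, 12} black and {1, 3, 5, 6, 7, 9, 10, 11, 13, 14} white. No edge joins two same-colored vertices, so the graph is bipartite.

Yes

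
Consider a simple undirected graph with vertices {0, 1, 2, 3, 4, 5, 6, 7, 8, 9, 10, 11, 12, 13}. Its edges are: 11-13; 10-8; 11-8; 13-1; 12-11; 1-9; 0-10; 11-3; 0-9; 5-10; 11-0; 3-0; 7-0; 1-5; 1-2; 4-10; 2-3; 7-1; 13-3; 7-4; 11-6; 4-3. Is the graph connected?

Yes

A breadth-first search from 0 visits 0, 11, 9, 10, 7, 3, 6, 12, 13, 8, 1, 4, 5, 2 — all 14 vertices — so the graph is connected.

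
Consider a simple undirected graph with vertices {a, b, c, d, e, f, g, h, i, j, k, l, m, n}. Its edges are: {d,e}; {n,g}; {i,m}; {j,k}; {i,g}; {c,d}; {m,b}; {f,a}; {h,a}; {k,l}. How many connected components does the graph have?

Component: {a, f, h}
Component: {c, d, e}
Component: {j, k, l}
Component: {b, g, i, m, n}

4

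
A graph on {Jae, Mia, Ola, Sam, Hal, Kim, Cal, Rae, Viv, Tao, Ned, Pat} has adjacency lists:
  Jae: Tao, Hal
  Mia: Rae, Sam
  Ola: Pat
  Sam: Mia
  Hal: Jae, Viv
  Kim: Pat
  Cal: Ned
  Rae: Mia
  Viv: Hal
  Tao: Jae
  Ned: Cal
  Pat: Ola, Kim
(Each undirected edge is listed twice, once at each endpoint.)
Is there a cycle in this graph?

No

|V| = 12, |E| = 8, number of components = 4.
A forest on 12 vertices with 4 components has exactly 8 edges, which matches — so no cycle.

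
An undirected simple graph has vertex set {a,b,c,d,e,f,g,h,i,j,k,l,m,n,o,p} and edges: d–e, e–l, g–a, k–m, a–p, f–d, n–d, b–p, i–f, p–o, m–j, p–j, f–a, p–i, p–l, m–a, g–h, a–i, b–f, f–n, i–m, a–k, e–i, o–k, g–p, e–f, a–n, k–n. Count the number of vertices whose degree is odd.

6

Degrees: a:7, b:2, c:0, d:3, e:4, f:6, g:3, h:1, i:5, j:2, k:4, l:2, m:4, n:4, o:2, p:7
Odd-degree vertices: a, d, g, h, i, p.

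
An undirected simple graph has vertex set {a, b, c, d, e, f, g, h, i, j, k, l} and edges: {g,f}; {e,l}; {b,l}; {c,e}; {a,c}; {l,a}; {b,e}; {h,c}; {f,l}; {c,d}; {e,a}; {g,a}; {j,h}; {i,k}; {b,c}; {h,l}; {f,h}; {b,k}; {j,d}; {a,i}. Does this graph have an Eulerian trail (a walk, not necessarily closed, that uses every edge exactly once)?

No

Degrees: a:5, b:4, c:5, d:2, e:4, f:3, g:2, h:4, i:2, j:2, k:2, l:5
Odd-degree vertices: a, c, f, l (4 total).
With 4 odd-degree vertices (more than two), no single trail can use every edge.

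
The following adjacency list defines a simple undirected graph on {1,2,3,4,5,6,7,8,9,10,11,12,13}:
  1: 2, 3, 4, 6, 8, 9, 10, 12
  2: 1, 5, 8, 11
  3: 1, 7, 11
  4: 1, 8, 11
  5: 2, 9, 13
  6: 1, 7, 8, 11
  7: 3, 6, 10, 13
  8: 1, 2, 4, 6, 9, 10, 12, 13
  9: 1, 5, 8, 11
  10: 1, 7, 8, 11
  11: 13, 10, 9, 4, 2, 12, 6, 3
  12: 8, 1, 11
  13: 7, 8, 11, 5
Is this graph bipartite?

The cycle 8-9-1-8 has length 3, which is odd, so the graph is not bipartite.

No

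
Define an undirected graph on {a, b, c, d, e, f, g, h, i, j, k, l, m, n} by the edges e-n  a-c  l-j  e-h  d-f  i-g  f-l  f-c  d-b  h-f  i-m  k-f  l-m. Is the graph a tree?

|V| = 14, |E| = 13.
It is connected with exactly 13 edges, hence acyclic — it is a tree.

Yes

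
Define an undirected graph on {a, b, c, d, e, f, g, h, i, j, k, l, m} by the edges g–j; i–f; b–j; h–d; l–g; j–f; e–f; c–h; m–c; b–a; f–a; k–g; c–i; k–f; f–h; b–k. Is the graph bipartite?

Partition the vertices as {b, c, d, f, g} vs {a, e, h, i, j, k, l, m}. Each listed edge has one endpoint in each part, so the graph is bipartite.

Yes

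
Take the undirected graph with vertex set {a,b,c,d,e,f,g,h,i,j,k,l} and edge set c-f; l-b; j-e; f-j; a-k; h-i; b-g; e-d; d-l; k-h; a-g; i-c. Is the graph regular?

Yes

Degrees: a:2, b:2, c:2, d:2, e:2, f:2, g:2, h:2, i:2, j:2, k:2, l:2
All degrees equal 2; the graph is regular.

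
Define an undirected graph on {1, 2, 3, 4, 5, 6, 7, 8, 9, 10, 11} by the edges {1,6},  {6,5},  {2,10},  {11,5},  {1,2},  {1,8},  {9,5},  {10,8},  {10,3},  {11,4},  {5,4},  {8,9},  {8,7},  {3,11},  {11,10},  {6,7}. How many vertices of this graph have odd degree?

2

Degrees: 1:3, 2:2, 3:2, 4:2, 5:4, 6:3, 7:2, 8:4, 9:2, 10:4, 11:4
Odd-degree vertices: 1, 6.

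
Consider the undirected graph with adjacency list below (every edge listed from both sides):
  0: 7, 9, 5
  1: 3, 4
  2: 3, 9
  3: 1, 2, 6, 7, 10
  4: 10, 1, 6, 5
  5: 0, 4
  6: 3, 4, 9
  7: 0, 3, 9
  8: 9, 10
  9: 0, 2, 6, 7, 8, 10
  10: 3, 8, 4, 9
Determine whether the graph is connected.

Starting from 0 and exploring outward reaches every vertex (0, 9, 5, 7, 10, 8, 2, 6, 4, 3, 1); the graph is connected.

Yes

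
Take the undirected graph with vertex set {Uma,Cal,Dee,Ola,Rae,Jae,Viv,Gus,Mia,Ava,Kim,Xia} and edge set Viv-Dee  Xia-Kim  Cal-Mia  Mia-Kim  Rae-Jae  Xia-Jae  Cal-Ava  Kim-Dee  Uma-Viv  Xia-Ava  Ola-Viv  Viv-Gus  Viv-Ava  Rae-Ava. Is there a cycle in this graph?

The graph has 12 vertices, 14 edges, and 1 connected component.
One cycle is Ava-Cal-Mia-Kim-Xia-Ava.

Yes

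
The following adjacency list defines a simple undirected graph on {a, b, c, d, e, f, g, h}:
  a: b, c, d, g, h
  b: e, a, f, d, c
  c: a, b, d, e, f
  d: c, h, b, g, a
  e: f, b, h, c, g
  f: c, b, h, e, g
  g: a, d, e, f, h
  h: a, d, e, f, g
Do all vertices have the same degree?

Degrees: a:5, b:5, c:5, d:5, e:5, f:5, g:5, h:5
All degrees equal 5; the graph is regular.

Yes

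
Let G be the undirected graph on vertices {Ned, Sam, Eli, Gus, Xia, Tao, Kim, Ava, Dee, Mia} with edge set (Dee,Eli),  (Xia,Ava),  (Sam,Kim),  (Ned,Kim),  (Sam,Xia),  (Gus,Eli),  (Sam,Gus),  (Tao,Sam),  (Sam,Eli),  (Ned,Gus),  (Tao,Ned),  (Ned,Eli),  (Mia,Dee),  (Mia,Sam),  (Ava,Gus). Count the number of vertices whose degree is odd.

0

Degrees: Ned:4, Sam:6, Eli:4, Gus:4, Xia:2, Tao:2, Kim:2, Ava:2, Dee:2, Mia:2
Odd-degree vertices: none.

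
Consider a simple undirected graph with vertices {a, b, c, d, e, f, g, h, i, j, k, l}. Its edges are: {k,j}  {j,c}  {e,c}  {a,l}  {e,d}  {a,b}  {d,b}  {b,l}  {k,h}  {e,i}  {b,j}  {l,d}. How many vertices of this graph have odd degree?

Degrees: a:2, b:4, c:2, d:3, e:3, f:0, g:0, h:1, i:1, j:3, k:2, l:3
Odd-degree vertices: d, e, h, i, j, l.

6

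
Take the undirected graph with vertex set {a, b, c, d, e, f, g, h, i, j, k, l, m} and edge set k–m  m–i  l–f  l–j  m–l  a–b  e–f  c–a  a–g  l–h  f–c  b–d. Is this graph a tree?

The graph has 13 vertices and 12 edges.
Connected and |E| = |V| - 1, which characterizes a tree.

Yes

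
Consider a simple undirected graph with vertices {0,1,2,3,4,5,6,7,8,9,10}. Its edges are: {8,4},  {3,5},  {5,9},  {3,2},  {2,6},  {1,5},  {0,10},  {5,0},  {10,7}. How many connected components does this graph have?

Component: {4, 8}
Component: {0, 1, 2, 3, 5, 6, 7, 9, 10}

2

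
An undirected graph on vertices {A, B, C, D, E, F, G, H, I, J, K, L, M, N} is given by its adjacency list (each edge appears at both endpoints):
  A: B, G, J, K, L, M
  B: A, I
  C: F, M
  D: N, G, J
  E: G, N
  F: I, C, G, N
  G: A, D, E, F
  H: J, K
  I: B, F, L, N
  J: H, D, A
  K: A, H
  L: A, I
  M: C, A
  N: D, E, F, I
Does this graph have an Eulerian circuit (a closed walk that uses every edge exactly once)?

No

Degrees: A:6, B:2, C:2, D:3, E:2, F:4, G:4, H:2, I:4, J:3, K:2, L:2, M:2, N:4
D, J have odd degree; an Eulerian circuit needs every degree to be even, so none exists.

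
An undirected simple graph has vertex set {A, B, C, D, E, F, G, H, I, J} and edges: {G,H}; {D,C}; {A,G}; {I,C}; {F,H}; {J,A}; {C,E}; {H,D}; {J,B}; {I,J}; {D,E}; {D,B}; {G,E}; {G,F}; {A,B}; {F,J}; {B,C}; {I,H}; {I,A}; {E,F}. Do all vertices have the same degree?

Yes

Degrees: A:4, B:4, C:4, D:4, E:4, F:4, G:4, H:4, I:4, J:4
All degrees equal 4; the graph is regular.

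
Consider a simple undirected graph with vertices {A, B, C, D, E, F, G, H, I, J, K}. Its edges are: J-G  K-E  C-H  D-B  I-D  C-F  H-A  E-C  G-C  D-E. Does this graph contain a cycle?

No

The graph has 11 vertices, 10 edges, and 1 connected component.
Since 10 = 11 - 1, the graph is a forest and contains no cycle.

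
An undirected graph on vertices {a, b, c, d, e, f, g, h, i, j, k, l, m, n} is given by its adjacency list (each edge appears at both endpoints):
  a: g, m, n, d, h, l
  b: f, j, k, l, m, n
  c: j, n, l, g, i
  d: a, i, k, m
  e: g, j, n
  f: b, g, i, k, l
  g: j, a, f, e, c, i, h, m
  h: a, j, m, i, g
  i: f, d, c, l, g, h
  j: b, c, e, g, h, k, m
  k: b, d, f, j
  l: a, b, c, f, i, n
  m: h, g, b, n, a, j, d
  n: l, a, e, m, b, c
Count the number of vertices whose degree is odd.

Degrees: a:6, b:6, c:5, d:4, e:3, f:5, g:8, h:5, i:6, j:7, k:4, l:6, m:7, n:6
Odd-degree vertices: c, e, f, h, j, m.

6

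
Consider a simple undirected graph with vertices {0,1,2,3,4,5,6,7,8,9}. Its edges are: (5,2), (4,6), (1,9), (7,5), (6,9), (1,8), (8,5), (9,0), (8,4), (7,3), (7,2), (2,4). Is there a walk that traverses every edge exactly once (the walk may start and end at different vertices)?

No

Degrees: 0:1, 1:2, 2:3, 3:1, 4:3, 5:3, 6:2, 7:3, 8:3, 9:3
Odd-degree vertices: 0, 2, 3, 4, 5, 7, 8, 9 (8 total).
An Eulerian trail requires 0 or 2 odd-degree vertices; here there are 8.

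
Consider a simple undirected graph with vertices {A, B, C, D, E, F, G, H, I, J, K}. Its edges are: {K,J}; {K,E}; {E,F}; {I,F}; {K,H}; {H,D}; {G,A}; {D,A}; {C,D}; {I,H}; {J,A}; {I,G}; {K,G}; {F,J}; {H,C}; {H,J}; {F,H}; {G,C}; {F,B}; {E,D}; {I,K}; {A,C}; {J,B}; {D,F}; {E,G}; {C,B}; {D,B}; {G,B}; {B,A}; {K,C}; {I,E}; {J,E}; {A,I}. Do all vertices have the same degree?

Degrees: A:6, B:6, C:6, D:6, E:6, F:6, G:6, H:6, I:6, J:6, K:6
Every vertex has degree 6, so the graph is 6-regular.

Yes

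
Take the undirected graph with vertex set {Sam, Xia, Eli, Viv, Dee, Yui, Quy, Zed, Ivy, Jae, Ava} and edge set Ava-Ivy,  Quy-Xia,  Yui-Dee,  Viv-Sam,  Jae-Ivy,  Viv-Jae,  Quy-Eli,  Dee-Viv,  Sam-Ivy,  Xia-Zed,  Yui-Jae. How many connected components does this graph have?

2

Component: {Xia, Eli, Quy, Zed}
Component: {Sam, Viv, Dee, Yui, Ivy, Jae, Ava}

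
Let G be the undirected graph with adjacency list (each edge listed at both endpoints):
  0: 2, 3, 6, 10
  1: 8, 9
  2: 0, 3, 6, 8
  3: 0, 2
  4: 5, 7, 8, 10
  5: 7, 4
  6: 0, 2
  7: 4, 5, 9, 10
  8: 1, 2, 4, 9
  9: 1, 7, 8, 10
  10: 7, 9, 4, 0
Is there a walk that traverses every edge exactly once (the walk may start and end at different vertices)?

Yes

Degrees: 0:4, 1:2, 2:4, 3:2, 4:4, 5:2, 6:2, 7:4, 8:4, 9:4, 10:4
Odd-degree vertices: none (0 total).
With 0 odd-degree vertices and all edges in one connected piece, an Eulerian trail exists.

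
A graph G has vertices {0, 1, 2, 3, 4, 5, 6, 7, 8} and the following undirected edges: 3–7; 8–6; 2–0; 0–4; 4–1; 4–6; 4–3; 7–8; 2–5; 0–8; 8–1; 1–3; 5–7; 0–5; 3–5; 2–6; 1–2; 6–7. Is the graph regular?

Yes

Degrees: 0:4, 1:4, 2:4, 3:4, 4:4, 5:4, 6:4, 7:4, 8:4
All degrees equal 4; the graph is regular.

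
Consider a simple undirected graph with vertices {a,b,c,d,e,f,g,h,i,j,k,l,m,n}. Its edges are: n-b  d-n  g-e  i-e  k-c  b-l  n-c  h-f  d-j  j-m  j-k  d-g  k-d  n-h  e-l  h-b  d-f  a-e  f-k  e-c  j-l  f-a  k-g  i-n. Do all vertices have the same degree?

No

Degrees: a:2, b:3, c:3, d:5, e:5, f:4, g:3, h:3, i:2, j:4, k:5, l:3, m:1, n:5
Degrees are not all equal (e.g. deg(m)=1 but deg(d)=5); not regular.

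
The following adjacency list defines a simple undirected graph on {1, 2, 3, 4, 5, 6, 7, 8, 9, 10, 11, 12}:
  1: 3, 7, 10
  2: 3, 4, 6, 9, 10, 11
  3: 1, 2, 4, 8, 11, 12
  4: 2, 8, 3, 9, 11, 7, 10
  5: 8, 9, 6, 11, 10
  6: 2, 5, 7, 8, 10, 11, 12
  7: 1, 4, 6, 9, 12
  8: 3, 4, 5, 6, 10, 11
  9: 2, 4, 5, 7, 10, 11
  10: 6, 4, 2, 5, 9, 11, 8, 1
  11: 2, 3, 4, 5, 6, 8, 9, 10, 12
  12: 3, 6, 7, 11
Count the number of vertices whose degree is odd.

6

Degrees: 1:3, 2:6, 3:6, 4:7, 5:5, 6:7, 7:5, 8:6, 9:6, 10:8, 11:9, 12:4
Odd-degree vertices: 1, 4, 5, 6, 7, 11.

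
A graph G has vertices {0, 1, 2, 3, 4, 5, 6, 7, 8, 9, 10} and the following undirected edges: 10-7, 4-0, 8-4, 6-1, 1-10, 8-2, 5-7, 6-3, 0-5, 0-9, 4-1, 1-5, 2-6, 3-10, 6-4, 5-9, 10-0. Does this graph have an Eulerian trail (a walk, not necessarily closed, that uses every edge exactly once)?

Yes

Degrees: 0:4, 1:4, 2:2, 3:2, 4:4, 5:4, 6:4, 7:2, 8:2, 9:2, 10:4
Odd-degree vertices: none (0 total).
With 0 odd-degree vertices and all edges in one connected piece, an Eulerian trail exists.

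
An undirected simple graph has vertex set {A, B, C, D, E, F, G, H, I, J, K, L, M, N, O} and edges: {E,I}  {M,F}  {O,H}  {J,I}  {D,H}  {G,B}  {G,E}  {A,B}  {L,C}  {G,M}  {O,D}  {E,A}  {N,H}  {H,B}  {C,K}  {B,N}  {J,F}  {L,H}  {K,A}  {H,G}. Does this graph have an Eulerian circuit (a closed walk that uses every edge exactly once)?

Degrees: A:3, B:4, C:2, D:2, E:3, F:2, G:4, H:6, I:2, J:2, K:2, L:2, M:2, N:2, O:2
A, E have odd degree; an Eulerian circuit needs every degree to be even, so none exists.

No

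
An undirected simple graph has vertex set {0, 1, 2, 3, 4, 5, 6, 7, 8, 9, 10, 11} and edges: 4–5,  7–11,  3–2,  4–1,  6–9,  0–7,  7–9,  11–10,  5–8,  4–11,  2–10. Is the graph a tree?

|V| = 12, |E| = 11.
It is connected with exactly 11 edges, hence acyclic — it is a tree.

Yes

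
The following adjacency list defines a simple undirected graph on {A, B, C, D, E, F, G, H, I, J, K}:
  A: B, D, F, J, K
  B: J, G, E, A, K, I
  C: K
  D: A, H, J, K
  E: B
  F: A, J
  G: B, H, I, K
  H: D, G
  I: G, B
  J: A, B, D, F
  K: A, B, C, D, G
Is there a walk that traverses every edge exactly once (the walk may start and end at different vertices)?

No

Degrees: A:5, B:6, C:1, D:4, E:1, F:2, G:4, H:2, I:2, J:4, K:5
Odd-degree vertices: A, C, E, K (4 total).
An Eulerian trail requires 0 or 2 odd-degree vertices; here there are 4.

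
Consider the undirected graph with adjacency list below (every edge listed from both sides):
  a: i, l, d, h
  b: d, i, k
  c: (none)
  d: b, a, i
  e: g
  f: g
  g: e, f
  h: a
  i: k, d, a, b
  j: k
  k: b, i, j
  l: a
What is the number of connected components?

Component: {c}
Component: {e, f, g}
Component: {a, b, d, h, i, j, k, l}

3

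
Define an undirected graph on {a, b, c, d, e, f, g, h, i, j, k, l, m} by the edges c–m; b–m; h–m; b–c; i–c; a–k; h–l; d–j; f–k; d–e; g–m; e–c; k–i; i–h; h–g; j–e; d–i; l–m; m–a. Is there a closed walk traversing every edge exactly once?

No

Degrees: a:2, b:2, c:4, d:3, e:3, f:1, g:2, h:4, i:4, j:2, k:3, l:2, m:6
d, e, f, k have odd degree; an Eulerian circuit needs every degree to be even, so none exists.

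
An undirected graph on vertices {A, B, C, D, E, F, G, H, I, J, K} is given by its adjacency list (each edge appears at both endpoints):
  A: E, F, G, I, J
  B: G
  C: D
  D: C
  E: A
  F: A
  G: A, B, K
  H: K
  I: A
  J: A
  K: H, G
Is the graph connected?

No

Component: {C, D}
Component: {A, B, E, F, G, H, I, J, K}
No edge joins these 2 groups, so the graph is disconnected.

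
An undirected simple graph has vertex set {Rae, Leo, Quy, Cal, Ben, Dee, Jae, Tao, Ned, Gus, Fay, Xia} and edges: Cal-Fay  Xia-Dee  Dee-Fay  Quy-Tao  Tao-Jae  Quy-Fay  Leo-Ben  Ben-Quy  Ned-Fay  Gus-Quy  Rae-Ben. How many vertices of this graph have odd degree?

Degrees: Rae:1, Leo:1, Quy:4, Cal:1, Ben:3, Dee:2, Jae:1, Tao:2, Ned:1, Gus:1, Fay:4, Xia:1
Odd-degree vertices: Rae, Leo, Cal, Ben, Jae, Ned, Gus, Xia.

8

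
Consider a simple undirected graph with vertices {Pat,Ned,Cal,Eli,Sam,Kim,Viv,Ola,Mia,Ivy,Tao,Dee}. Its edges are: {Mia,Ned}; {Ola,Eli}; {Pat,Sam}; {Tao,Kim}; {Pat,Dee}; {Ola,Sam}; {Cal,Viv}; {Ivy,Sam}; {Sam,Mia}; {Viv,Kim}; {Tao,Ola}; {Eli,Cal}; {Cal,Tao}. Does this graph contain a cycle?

Yes

The graph has 12 vertices, 13 edges, and 1 connected component.
Since 13 > 12 - 1, a cycle must exist; for instance Ola-Eli-Cal-Viv-Kim-Tao-Ola.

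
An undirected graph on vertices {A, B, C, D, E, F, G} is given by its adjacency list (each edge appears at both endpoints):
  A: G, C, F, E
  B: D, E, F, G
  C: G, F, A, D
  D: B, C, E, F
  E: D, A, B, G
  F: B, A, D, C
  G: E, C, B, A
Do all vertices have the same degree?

Degrees: A:4, B:4, C:4, D:4, E:4, F:4, G:4
Every vertex has degree 4, so the graph is 4-regular.

Yes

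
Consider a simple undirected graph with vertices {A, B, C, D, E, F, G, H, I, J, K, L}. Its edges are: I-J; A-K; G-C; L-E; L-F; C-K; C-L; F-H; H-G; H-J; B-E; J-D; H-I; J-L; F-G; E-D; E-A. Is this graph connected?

Yes

Starting from A and exploring outward reaches every vertex (A, K, E, C, L, D, B, G, J, F, H, I); the graph is connected.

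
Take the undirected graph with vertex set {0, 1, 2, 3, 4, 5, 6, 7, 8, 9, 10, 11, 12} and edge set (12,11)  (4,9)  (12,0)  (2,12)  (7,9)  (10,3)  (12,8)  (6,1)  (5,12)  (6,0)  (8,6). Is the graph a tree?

No

The graph has 13 vertices and 11 edges.
It splits into 3 components, so it cannot be a tree.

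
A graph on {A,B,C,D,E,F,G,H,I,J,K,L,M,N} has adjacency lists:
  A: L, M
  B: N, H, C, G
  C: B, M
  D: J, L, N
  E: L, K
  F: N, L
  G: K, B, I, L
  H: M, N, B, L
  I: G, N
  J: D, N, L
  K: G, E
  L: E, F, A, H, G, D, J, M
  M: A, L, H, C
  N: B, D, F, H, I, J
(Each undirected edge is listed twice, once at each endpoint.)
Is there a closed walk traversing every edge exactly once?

Degrees: A:2, B:4, C:2, D:3, E:2, F:2, G:4, H:4, I:2, J:3, K:2, L:8, M:4, N:6
D, J have odd degree; an Eulerian circuit needs every degree to be even, so none exists.

No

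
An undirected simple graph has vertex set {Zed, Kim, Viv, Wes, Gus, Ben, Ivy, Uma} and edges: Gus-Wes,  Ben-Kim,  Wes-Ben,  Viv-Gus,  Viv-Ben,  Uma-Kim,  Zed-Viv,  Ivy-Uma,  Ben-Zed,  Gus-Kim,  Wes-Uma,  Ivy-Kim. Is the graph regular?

No

Degrees: Zed:2, Kim:4, Viv:3, Wes:3, Gus:3, Ben:4, Ivy:2, Uma:3
Degrees are not all equal (e.g. deg(Zed)=2 but deg(Kim)=4); not regular.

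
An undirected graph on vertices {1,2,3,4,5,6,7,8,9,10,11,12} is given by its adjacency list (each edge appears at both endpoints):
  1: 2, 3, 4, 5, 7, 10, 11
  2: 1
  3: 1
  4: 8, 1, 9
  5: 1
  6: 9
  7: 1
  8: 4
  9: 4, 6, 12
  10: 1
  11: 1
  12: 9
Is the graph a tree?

Yes

|V| = 12, |E| = 11.
Connected and |E| = |V| - 1, which characterizes a tree.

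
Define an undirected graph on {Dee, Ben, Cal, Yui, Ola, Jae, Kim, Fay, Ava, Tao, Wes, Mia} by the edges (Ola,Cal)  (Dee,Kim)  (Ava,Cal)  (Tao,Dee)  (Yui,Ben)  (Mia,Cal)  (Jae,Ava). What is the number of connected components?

5

Component: {Fay}
Component: {Wes}
Component: {Ben, Yui}
Component: {Dee, Kim, Tao}
Component: {Cal, Ola, Jae, Ava, Mia}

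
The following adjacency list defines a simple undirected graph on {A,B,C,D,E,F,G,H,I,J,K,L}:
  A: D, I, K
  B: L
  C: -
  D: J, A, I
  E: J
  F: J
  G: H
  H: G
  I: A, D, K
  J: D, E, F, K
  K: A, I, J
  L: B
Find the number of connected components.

4

Component: {C}
Component: {B, L}
Component: {G, H}
Component: {A, D, E, F, I, J, K}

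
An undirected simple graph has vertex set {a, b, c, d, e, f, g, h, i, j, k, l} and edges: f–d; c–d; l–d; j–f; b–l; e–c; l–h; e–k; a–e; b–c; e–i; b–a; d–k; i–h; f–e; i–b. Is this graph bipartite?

Yes

Color {b, d, e, g, h, j} black and {a, c, f, i, k, l} white. No edge joins two same-colored vertices, so the graph is bipartite.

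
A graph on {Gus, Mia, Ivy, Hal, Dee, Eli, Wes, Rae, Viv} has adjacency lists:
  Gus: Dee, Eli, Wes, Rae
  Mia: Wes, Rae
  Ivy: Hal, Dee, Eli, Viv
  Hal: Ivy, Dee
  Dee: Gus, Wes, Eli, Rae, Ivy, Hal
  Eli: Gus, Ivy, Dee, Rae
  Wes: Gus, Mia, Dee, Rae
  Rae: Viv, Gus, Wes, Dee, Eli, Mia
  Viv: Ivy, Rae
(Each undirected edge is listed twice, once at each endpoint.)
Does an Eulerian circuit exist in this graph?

Degrees: Gus:4, Mia:2, Ivy:4, Hal:2, Dee:6, Eli:4, Wes:4, Rae:6, Viv:2
All degrees are even and the non-isolated vertices are connected — an Eulerian circuit exists.

Yes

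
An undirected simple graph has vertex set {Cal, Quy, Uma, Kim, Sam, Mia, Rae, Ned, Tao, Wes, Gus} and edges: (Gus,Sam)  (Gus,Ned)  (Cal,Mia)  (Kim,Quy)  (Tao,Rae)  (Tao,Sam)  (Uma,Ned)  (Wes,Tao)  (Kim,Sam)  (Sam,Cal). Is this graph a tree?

Yes

The graph has 11 vertices and 10 edges.
It is connected with exactly 10 edges, hence acyclic — it is a tree.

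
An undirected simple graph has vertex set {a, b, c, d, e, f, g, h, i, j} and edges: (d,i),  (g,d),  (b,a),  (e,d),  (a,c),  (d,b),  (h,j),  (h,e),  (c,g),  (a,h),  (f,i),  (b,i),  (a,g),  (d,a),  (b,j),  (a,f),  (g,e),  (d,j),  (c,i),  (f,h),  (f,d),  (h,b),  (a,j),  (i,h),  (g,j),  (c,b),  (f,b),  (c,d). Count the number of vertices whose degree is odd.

8

Degrees: a:7, b:7, c:5, d:8, e:3, f:5, g:5, h:6, i:5, j:5
Odd-degree vertices: a, b, c, e, f, g, i, j.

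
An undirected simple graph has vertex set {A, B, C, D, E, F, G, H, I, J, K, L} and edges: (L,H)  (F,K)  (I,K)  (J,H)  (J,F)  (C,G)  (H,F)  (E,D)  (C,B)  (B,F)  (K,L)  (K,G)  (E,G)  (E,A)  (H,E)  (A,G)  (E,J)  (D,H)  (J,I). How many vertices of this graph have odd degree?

Degrees: A:2, B:2, C:2, D:2, E:5, F:4, G:4, H:5, I:2, J:4, K:4, L:2
Odd-degree vertices: E, H.

2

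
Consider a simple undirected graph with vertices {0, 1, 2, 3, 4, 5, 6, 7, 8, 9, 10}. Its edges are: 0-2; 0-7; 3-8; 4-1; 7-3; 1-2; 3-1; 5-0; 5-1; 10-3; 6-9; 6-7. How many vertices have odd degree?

Degrees: 0:3, 1:4, 2:2, 3:4, 4:1, 5:2, 6:2, 7:3, 8:1, 9:1, 10:1
Odd-degree vertices: 0, 4, 7, 8, 9, 10.

6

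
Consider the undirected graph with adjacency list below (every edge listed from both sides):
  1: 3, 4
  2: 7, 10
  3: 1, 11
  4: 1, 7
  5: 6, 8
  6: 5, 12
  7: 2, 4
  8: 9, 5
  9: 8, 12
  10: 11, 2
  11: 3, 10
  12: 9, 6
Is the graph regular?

Degrees: 1:2, 2:2, 3:2, 4:2, 5:2, 6:2, 7:2, 8:2, 9:2, 10:2, 11:2, 12:2
All degrees equal 2; the graph is regular.

Yes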